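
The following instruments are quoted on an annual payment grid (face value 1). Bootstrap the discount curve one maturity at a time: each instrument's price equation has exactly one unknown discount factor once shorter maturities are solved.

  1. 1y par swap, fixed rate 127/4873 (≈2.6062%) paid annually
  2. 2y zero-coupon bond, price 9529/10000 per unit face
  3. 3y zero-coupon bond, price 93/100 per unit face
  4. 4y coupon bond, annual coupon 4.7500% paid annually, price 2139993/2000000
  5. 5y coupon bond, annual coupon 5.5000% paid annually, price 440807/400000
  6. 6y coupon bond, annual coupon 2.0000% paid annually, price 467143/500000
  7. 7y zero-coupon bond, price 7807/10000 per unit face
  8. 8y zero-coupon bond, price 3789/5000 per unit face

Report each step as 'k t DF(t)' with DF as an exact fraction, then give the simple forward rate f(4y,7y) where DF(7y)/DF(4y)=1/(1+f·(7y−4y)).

step 1 [1y] swap r/1=127/4873: DF=(1 − 127/4873·(0))/(1+127/4873) = 4873/5000 ≈ 0.974600
step 2 [2y] zero: DF = P = 9529/10000 ≈ 0.952900
step 3 [3y] zero: DF = P = 93/100 ≈ 0.930000
step 4 [4y] bond c/1=19/400: DF=(2139993/2000000 − 19/400·(0.974600+0.952900+0.930000))/(1+19/400) = 8919/10000 ≈ 0.891900
step 5 [5y] bond c/1=11/200: DF=(440807/400000 − 11/200·(0.974600+0.952900+0.930000+0.891900))/(1+11/200) = 8491/10000 ≈ 0.849100
step 6 [6y] bond c/1=1/50: DF=(467143/500000 − 1/50·(0.974600+0.952900+0.930000+0.891900+0.849100))/(1+1/50) = 4129/5000 ≈ 0.825800
step 7 [7y] zero: DF = P = 7807/10000 ≈ 0.780700
step 8 [8y] zero: DF = P = 3789/5000 ≈ 0.757800

1 1 4873/5000
2 2 9529/10000
3 3 93/100
4 4 8919/10000
5 5 8491/10000
6 6 4129/5000
7 7 7807/10000
8 8 3789/5000
f(4y,7y) = ((8919/10000)/(7807/10000) − 1)/(3) = 1112/23421 ≈ 4.7479%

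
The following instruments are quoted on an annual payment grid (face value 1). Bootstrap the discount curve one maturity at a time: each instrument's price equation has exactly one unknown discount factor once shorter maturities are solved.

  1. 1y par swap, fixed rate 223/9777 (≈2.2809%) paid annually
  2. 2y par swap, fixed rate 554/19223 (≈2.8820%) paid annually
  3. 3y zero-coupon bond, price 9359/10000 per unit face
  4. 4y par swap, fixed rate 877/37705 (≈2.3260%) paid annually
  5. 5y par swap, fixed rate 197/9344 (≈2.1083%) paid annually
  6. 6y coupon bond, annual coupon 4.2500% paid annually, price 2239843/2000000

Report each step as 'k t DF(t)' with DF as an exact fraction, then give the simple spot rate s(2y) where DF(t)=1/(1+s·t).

1 1 9777/10000
2 2 4723/5000
3 3 9359/10000
4 4 9123/10000
5 5 1803/2000
6 6 4419/5000
s(2y) = (1/(4723/5000) − 1)/(2) = 277/9446 ≈ 2.9325%

step 1 [1y] swap r/1=223/9777: DF=(1 − 223/9777·(0))/(1+223/9777) = 9777/10000 ≈ 0.977700
step 2 [2y] swap r/1=554/19223: DF=(1 − 554/19223·(0.977700))/(1+554/19223) = 4723/5000 ≈ 0.944600
step 3 [3y] zero: DF = P = 9359/10000 ≈ 0.935900
step 4 [4y] swap r/1=877/37705: DF=(1 − 877/37705·(0.977700+0.944600+0.935900))/(1+877/37705) = 9123/10000 ≈ 0.912300
step 5 [5y] swap r/1=197/9344: DF=(1 − 197/9344·(0.977700+0.944600+0.935900+0.912300))/(1+197/9344) = 1803/2000 ≈ 0.901500
step 6 [6y] bond c/1=17/400: DF=(2239843/2000000 − 17/400·(0.977700+0.944600+0.935900+0.912300+0.901500))/(1+17/400) = 4419/5000 ≈ 0.883800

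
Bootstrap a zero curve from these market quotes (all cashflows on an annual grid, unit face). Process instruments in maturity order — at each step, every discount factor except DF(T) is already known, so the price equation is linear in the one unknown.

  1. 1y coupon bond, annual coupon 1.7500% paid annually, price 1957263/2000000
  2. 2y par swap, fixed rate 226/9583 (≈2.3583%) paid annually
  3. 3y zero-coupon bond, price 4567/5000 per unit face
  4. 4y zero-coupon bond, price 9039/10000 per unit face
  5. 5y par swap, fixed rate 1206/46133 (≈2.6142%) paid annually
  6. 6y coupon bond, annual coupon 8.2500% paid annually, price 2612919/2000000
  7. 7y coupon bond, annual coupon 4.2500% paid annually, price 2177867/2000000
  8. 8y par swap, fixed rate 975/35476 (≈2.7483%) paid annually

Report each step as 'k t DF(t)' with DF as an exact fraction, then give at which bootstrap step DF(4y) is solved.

step 1 [1y] bond c/1=7/400: DF=(1957263/2000000 − 7/400·(0))/(1+7/400) = 4809/5000 ≈ 0.961800
step 2 [2y] swap r/1=226/9583: DF=(1 − 226/9583·(0.961800))/(1+226/9583) = 2387/2500 ≈ 0.954800
step 3 [3y] zero: DF = P = 4567/5000 ≈ 0.913400
step 4 [4y] zero: DF = P = 9039/10000 ≈ 0.903900
step 5 [5y] swap r/1=1206/46133: DF=(1 − 1206/46133·(0.961800+0.954800+0.913400+0.903900))/(1+1206/46133) = 4397/5000 ≈ 0.879400
step 6 [6y] bond c/1=33/400: DF=(2612919/2000000 − 33/400·(0.961800+0.954800+0.913400+0.903900+0.879400))/(1+33/400) = 8553/10000 ≈ 0.855300
step 7 [7y] bond c/1=17/400: DF=(2177867/2000000 − 17/400·(0.961800+0.954800+0.913400+0.903900+0.879400+0.855300))/(1+17/400) = 1027/1250 ≈ 0.821600
step 8 [8y] swap r/1=975/35476: DF=(1 − 975/35476·(0.961800+0.954800+0.913400+0.903900+0.879400+0.855300+0.821600))/(1+975/35476) = 161/200 ≈ 0.805000

1 1 4809/5000
2 2 2387/2500
3 3 4567/5000
4 4 9039/10000
5 5 4397/5000
6 6 8553/10000
7 7 1027/1250
8 8 161/200
DF(4y) is solved at step 4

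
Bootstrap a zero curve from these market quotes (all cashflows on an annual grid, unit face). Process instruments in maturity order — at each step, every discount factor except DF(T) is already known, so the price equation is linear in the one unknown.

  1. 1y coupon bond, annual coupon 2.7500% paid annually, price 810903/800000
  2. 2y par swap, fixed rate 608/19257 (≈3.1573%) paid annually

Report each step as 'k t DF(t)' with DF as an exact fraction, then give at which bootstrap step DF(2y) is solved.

step 1 [1y] bond c/1=11/400: DF=(810903/800000 − 11/400·(0))/(1+11/400) = 1973/2000 ≈ 0.986500
step 2 [2y] swap r/1=608/19257: DF=(1 − 608/19257·(0.986500))/(1+608/19257) = 587/625 ≈ 0.939200

1 1 1973/2000
2 2 587/625
DF(2y) is solved at step 2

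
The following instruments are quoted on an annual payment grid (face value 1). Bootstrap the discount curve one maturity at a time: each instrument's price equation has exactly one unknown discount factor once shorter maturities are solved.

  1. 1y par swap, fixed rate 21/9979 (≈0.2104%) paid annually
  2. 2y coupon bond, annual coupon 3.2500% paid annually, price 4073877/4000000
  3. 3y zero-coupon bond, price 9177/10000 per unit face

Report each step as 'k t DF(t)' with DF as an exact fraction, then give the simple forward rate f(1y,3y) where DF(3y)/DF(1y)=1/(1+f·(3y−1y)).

1 1 9979/10000
2 2 191/200
3 3 9177/10000
f(1y,3y) = ((9979/10000)/(9177/10000) − 1)/(2) = 401/9177 ≈ 4.3696%

step 1 [1y] swap r/1=21/9979: DF=(1 − 21/9979·(0))/(1+21/9979) = 9979/10000 ≈ 0.997900
step 2 [2y] bond c/1=13/400: DF=(4073877/4000000 − 13/400·(0.997900))/(1+13/400) = 191/200 ≈ 0.955000
step 3 [3y] zero: DF = P = 9177/10000 ≈ 0.917700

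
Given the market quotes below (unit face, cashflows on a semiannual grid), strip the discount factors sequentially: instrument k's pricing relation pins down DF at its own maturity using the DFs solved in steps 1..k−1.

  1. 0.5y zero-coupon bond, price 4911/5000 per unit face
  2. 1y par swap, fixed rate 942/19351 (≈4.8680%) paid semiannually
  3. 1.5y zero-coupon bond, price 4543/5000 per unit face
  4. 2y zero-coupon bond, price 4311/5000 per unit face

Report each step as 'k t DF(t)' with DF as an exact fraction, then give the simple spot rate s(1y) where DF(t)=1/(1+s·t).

step 1 [0.5y] zero: DF = P = 4911/5000 ≈ 0.982200
step 2 [1y] swap r/2=471/19351: DF=(1 − 471/19351·(0.982200))/(1+471/19351) = 9529/10000 ≈ 0.952900
step 3 [1.5y] zero: DF = P = 4543/5000 ≈ 0.908600
step 4 [2y] zero: DF = P = 4311/5000 ≈ 0.862200

1 1/2 4911/5000
2 1 9529/10000
3 3/2 4543/5000
4 2 4311/5000
s(1y) = (1/(9529/10000) − 1)/(1) = 471/9529 ≈ 4.9428%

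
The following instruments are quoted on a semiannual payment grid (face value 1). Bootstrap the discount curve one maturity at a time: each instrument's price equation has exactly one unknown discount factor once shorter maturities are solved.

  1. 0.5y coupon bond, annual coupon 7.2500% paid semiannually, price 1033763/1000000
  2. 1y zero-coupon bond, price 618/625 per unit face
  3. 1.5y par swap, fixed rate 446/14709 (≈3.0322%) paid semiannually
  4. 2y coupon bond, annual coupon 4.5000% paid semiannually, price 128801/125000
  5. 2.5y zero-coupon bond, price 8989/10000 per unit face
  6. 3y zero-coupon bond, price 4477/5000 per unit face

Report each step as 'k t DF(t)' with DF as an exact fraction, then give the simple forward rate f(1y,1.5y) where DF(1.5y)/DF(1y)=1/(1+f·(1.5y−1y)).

step 1 [0.5y] bond c/2=29/800: DF=(1033763/1000000 − 29/800·(0))/(1+29/800) = 1247/1250 ≈ 0.997600
step 2 [1y] zero: DF = P = 618/625 ≈ 0.988800
step 3 [1.5y] swap r/2=223/14709: DF=(1 − 223/14709·(0.997600+0.988800))/(1+223/14709) = 4777/5000 ≈ 0.955400
step 4 [2y] bond c/2=9/400: DF=(128801/125000 − 9/400·(0.997600+0.988800+0.955400))/(1+9/400) = 943/1000 ≈ 0.943000
step 5 [2.5y] zero: DF = P = 8989/10000 ≈ 0.898900
step 6 [3y] zero: DF = P = 4477/5000 ≈ 0.895400

1 1/2 1247/1250
2 1 618/625
3 3/2 4777/5000
4 2 943/1000
5 5/2 8989/10000
6 3 4477/5000
f(1y,1.5y) = ((618/625)/(4777/5000) − 1)/(1/2) = 334/4777 ≈ 6.9918%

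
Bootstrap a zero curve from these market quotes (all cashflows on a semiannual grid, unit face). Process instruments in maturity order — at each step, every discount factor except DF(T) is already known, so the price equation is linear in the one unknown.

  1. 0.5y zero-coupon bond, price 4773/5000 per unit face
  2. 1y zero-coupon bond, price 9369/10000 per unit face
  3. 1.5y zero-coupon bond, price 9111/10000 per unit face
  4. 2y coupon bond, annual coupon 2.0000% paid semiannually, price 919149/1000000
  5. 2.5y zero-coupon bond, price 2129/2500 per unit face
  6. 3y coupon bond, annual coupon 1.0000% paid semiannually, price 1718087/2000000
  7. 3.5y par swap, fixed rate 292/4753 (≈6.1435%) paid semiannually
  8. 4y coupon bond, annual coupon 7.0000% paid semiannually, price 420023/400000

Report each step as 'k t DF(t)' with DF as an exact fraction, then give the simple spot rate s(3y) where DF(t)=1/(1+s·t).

step 1 [0.5y] zero: DF = P = 4773/5000 ≈ 0.954600
step 2 [1y] zero: DF = P = 9369/10000 ≈ 0.936900
step 3 [1.5y] zero: DF = P = 9111/10000 ≈ 0.911100
step 4 [2y] bond c/2=1/100: DF=(919149/1000000 − 1/100·(0.954600+0.936900+0.911100))/(1+1/100) = 8823/10000 ≈ 0.882300
step 5 [2.5y] zero: DF = P = 2129/2500 ≈ 0.851600
step 6 [3y] bond c/2=1/200: DF=(1718087/2000000 − 1/200·(0.954600+0.936900+0.911100+0.882300+0.851600))/(1+1/200) = 4161/5000 ≈ 0.832200
step 7 [3.5y] swap r/2=146/4753: DF=(1 − 146/4753·(0.954600+0.936900+0.911100+0.882300+0.851600+0.832200))/(1+146/4753) = 4051/5000 ≈ 0.810200
step 8 [4y] bond c/2=7/200: DF=(420023/400000 − 7/200·(0.954600+0.936900+0.911100+0.882300+0.851600+0.832200+0.810200))/(1+7/200) = 1007/1250 ≈ 0.805600

1 1/2 4773/5000
2 1 9369/10000
3 3/2 9111/10000
4 2 8823/10000
5 5/2 2129/2500
6 3 4161/5000
7 7/2 4051/5000
8 4 1007/1250
s(3y) = (1/(4161/5000) − 1)/(3) = 839/12483 ≈ 6.7211%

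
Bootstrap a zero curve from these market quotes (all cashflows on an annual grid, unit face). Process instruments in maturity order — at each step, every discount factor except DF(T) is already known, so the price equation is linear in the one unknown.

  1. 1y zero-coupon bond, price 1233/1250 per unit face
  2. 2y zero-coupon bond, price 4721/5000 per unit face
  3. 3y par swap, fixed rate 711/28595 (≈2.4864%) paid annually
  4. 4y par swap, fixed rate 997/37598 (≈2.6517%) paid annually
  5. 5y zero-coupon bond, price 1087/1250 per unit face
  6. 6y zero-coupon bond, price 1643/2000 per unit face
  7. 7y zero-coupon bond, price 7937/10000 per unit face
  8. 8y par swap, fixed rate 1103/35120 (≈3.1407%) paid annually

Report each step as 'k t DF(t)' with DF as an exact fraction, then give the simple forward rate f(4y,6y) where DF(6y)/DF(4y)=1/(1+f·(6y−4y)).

step 1 [1y] zero: DF = P = 1233/1250 ≈ 0.986400
step 2 [2y] zero: DF = P = 4721/5000 ≈ 0.944200
step 3 [3y] swap r/1=711/28595: DF=(1 − 711/28595·(0.986400+0.944200))/(1+711/28595) = 9289/10000 ≈ 0.928900
step 4 [4y] swap r/1=997/37598: DF=(1 − 997/37598·(0.986400+0.944200+0.928900))/(1+997/37598) = 9003/10000 ≈ 0.900300
step 5 [5y] zero: DF = P = 1087/1250 ≈ 0.869600
step 6 [6y] zero: DF = P = 1643/2000 ≈ 0.821500
step 7 [7y] zero: DF = P = 7937/10000 ≈ 0.793700
step 8 [8y] swap r/1=1103/35120: DF=(1 − 1103/35120·(0.986400+0.944200+0.928900+0.900300+0.869600+0.821500+0.793700))/(1+1103/35120) = 3897/5000 ≈ 0.779400

1 1 1233/1250
2 2 4721/5000
3 3 9289/10000
4 4 9003/10000
5 5 1087/1250
6 6 1643/2000
7 7 7937/10000
8 8 3897/5000
f(4y,6y) = ((9003/10000)/(1643/2000) − 1)/(2) = 394/8215 ≈ 4.7961%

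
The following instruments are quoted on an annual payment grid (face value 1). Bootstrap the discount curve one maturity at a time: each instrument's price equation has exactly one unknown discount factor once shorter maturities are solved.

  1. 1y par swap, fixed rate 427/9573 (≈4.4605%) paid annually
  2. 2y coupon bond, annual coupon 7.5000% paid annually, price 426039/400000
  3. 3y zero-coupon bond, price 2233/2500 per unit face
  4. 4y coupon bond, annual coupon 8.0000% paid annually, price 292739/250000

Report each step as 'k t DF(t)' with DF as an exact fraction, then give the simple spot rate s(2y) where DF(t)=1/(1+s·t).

step 1 [1y] swap r/1=427/9573: DF=(1 − 427/9573·(0))/(1+427/9573) = 9573/10000 ≈ 0.957300
step 2 [2y] bond c/1=3/40: DF=(426039/400000 − 3/40·(0.957300))/(1+3/40) = 231/250 ≈ 0.924000
step 3 [3y] zero: DF = P = 2233/2500 ≈ 0.893200
step 4 [4y] bond c/1=2/25: DF=(292739/250000 − 2/25·(0.957300+0.924000+0.893200))/(1+2/25) = 8787/10000 ≈ 0.878700

1 1 9573/10000
2 2 231/250
3 3 2233/2500
4 4 8787/10000
s(2y) = (1/(231/250) − 1)/(2) = 19/462 ≈ 4.1126%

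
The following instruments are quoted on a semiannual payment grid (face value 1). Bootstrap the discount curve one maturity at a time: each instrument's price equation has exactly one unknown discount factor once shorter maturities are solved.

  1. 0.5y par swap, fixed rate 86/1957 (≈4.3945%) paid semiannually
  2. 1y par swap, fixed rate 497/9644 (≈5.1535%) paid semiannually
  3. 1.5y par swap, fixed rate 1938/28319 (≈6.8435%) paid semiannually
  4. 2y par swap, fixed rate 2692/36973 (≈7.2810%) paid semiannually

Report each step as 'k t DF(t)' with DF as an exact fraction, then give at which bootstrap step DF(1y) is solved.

step 1 [0.5y] swap r/2=43/1957: DF=(1 − 43/1957·(0))/(1+43/1957) = 1957/2000 ≈ 0.978500
step 2 [1y] swap r/2=497/19288: DF=(1 − 497/19288·(0.978500))/(1+497/19288) = 9503/10000 ≈ 0.950300
step 3 [1.5y] swap r/2=969/28319: DF=(1 − 969/28319·(0.978500+0.950300))/(1+969/28319) = 9031/10000 ≈ 0.903100
step 4 [2y] swap r/2=1346/36973: DF=(1 − 1346/36973·(0.978500+0.950300+0.903100))/(1+1346/36973) = 4327/5000 ≈ 0.865400

1 1/2 1957/2000
2 1 9503/10000
3 3/2 9031/10000
4 2 4327/5000
DF(1y) is solved at step 2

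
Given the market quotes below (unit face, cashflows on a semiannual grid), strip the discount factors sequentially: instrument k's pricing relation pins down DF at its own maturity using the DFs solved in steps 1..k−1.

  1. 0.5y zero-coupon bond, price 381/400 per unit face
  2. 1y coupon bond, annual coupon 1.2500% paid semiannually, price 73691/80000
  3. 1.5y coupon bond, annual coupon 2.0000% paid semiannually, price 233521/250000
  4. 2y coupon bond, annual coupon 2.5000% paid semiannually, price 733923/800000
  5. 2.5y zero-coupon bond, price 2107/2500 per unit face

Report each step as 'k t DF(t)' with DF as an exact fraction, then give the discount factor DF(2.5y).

1 1/2 381/400
2 1 1819/2000
3 3/2 1133/1250
4 2 8719/10000
5 5/2 2107/2500
DF(2.5y) = 2107/2500 ≈ 0.842800

step 1 [0.5y] zero: DF = P = 381/400 ≈ 0.952500
step 2 [1y] bond c/2=1/160: DF=(73691/80000 − 1/160·(0.952500))/(1+1/160) = 1819/2000 ≈ 0.909500
step 3 [1.5y] bond c/2=1/100: DF=(233521/250000 − 1/100·(0.952500+0.909500))/(1+1/100) = 1133/1250 ≈ 0.906400
step 4 [2y] bond c/2=1/80: DF=(733923/800000 − 1/80·(0.952500+0.909500+0.906400))/(1+1/80) = 8719/10000 ≈ 0.871900
step 5 [2.5y] zero: DF = P = 2107/2500 ≈ 0.842800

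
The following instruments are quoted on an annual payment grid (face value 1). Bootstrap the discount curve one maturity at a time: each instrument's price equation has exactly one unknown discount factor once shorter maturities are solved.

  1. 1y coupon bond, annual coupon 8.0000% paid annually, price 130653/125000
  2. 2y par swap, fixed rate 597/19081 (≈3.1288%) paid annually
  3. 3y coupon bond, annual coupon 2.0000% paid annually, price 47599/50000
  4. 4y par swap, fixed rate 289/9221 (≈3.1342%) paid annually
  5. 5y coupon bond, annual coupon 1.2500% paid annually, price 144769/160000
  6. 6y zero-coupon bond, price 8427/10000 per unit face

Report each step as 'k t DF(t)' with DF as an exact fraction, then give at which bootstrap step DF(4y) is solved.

1 1 4839/5000
2 2 9403/10000
3 3 8959/10000
4 4 2211/2500
5 5 8481/10000
6 6 8427/10000
DF(4y) is solved at step 4

step 1 [1y] bond c/1=2/25: DF=(130653/125000 − 2/25·(0))/(1+2/25) = 4839/5000 ≈ 0.967800
step 2 [2y] swap r/1=597/19081: DF=(1 − 597/19081·(0.967800))/(1+597/19081) = 9403/10000 ≈ 0.940300
step 3 [3y] bond c/1=1/50: DF=(47599/50000 − 1/50·(0.967800+0.940300))/(1+1/50) = 8959/10000 ≈ 0.895900
step 4 [4y] swap r/1=289/9221: DF=(1 − 289/9221·(0.967800+0.940300+0.895900))/(1+289/9221) = 2211/2500 ≈ 0.884400
step 5 [5y] bond c/1=1/80: DF=(144769/160000 − 1/80·(0.967800+0.940300+0.895900+0.884400))/(1+1/80) = 8481/10000 ≈ 0.848100
step 6 [6y] zero: DF = P = 8427/10000 ≈ 0.842700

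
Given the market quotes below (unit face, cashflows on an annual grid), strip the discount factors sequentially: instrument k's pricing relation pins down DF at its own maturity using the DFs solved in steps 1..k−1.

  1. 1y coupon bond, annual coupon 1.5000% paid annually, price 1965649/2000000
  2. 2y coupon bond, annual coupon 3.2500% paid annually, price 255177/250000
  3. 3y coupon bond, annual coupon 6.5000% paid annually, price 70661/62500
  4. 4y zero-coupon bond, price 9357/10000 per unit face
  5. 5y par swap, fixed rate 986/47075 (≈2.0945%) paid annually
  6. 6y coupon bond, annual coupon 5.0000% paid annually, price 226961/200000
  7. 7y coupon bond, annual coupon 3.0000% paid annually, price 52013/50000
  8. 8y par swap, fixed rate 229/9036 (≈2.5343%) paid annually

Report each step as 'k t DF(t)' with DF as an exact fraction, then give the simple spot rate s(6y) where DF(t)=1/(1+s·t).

step 1 [1y] bond c/1=3/200: DF=(1965649/2000000 − 3/200·(0))/(1+3/200) = 9683/10000 ≈ 0.968300
step 2 [2y] bond c/1=13/400: DF=(255177/250000 − 13/400·(0.968300))/(1+13/400) = 9581/10000 ≈ 0.958100
step 3 [3y] bond c/1=13/200: DF=(70661/62500 − 13/200·(0.968300+0.958100))/(1+13/200) = 118/125 ≈ 0.944000
step 4 [4y] zero: DF = P = 9357/10000 ≈ 0.935700
step 5 [5y] swap r/1=986/47075: DF=(1 − 986/47075·(0.968300+0.958100+0.944000+0.935700))/(1+986/47075) = 4507/5000 ≈ 0.901400
step 6 [6y] bond c/1=1/20: DF=(226961/200000 − 1/20·(0.968300+0.958100+0.944000+0.935700+0.901400))/(1+1/20) = 4283/5000 ≈ 0.856600
step 7 [7y] bond c/1=3/100: DF=(52013/50000 − 3/100·(0.968300+0.958100+0.944000+0.935700+0.901400+0.856600))/(1+3/100) = 8479/10000 ≈ 0.847900
step 8 [8y] swap r/1=229/9036: DF=(1 − 229/9036·(0.968300+0.958100+0.944000+0.935700+0.901400+0.856600+0.847900))/(1+229/9036) = 1021/1250 ≈ 0.816800

1 1 9683/10000
2 2 9581/10000
3 3 118/125
4 4 9357/10000
5 5 4507/5000
6 6 4283/5000
7 7 8479/10000
8 8 1021/1250
s(6y) = (1/(4283/5000) − 1)/(6) = 239/8566 ≈ 2.7901%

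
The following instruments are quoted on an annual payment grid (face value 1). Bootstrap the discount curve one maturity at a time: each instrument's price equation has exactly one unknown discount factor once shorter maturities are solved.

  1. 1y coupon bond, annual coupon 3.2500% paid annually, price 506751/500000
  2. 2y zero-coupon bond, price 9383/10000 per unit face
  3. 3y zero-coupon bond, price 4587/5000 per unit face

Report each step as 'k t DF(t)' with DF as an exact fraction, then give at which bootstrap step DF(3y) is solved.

step 1 [1y] bond c/1=13/400: DF=(506751/500000 − 13/400·(0))/(1+13/400) = 1227/1250 ≈ 0.981600
step 2 [2y] zero: DF = P = 9383/10000 ≈ 0.938300
step 3 [3y] zero: DF = P = 4587/5000 ≈ 0.917400

1 1 1227/1250
2 2 9383/10000
3 3 4587/5000
DF(3y) is solved at step 3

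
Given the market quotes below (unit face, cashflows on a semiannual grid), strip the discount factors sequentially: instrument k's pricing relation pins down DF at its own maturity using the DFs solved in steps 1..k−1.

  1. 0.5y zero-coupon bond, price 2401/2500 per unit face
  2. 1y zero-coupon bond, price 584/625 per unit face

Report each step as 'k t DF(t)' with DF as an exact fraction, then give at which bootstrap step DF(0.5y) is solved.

1 1/2 2401/2500
2 1 584/625
DF(0.5y) is solved at step 1

step 1 [0.5y] zero: DF = P = 2401/2500 ≈ 0.960400
step 2 [1y] zero: DF = P = 584/625 ≈ 0.934400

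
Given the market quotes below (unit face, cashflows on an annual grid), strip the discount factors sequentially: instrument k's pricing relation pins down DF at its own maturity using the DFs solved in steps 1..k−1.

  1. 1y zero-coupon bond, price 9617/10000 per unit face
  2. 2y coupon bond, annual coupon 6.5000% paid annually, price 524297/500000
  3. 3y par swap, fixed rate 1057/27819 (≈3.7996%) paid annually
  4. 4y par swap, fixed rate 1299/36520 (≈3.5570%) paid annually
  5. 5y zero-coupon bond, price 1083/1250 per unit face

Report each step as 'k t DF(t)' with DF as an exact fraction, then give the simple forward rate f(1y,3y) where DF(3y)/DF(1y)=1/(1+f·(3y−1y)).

1 1 9617/10000
2 2 9259/10000
3 3 8943/10000
4 4 8701/10000
5 5 1083/1250
f(1y,3y) = ((9617/10000)/(8943/10000) − 1)/(2) = 337/8943 ≈ 3.7683%

step 1 [1y] zero: DF = P = 9617/10000 ≈ 0.961700
step 2 [2y] bond c/1=13/200: DF=(524297/500000 − 13/200·(0.961700))/(1+13/200) = 9259/10000 ≈ 0.925900
step 3 [3y] swap r/1=1057/27819: DF=(1 − 1057/27819·(0.961700+0.925900))/(1+1057/27819) = 8943/10000 ≈ 0.894300
step 4 [4y] swap r/1=1299/36520: DF=(1 − 1299/36520·(0.961700+0.925900+0.894300))/(1+1299/36520) = 8701/10000 ≈ 0.870100
step 5 [5y] zero: DF = P = 1083/1250 ≈ 0.866400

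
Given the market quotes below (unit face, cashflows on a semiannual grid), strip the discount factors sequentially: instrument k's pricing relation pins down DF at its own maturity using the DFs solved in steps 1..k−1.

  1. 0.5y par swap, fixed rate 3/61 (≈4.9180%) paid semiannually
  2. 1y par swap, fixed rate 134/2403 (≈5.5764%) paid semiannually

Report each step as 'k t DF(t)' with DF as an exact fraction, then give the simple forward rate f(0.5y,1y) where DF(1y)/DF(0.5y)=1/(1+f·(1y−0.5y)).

1 1/2 122/125
2 1 1183/1250
f(0.5y,1y) = ((122/125)/(1183/1250) − 1)/(1/2) = 74/1183 ≈ 6.2553%

step 1 [0.5y] swap r/2=3/122: DF=(1 − 3/122·(0))/(1+3/122) = 122/125 ≈ 0.976000
step 2 [1y] swap r/2=67/2403: DF=(1 − 67/2403·(0.976000))/(1+67/2403) = 1183/1250 ≈ 0.946400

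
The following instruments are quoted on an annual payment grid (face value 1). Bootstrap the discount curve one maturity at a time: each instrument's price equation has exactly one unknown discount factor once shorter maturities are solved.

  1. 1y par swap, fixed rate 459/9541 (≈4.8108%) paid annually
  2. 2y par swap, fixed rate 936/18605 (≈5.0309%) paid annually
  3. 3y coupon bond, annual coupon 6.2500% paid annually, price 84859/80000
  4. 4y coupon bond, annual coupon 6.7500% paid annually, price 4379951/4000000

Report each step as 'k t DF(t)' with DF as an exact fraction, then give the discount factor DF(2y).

1 1 9541/10000
2 2 1133/1250
3 3 8889/10000
4 4 8519/10000
DF(2y) = 1133/1250 ≈ 0.906400

step 1 [1y] swap r/1=459/9541: DF=(1 − 459/9541·(0))/(1+459/9541) = 9541/10000 ≈ 0.954100
step 2 [2y] swap r/1=936/18605: DF=(1 − 936/18605·(0.954100))/(1+936/18605) = 1133/1250 ≈ 0.906400
step 3 [3y] bond c/1=1/16: DF=(84859/80000 − 1/16·(0.954100+0.906400))/(1+1/16) = 8889/10000 ≈ 0.888900
step 4 [4y] bond c/1=27/400: DF=(4379951/4000000 − 27/400·(0.954100+0.906400+0.888900))/(1+27/400) = 8519/10000 ≈ 0.851900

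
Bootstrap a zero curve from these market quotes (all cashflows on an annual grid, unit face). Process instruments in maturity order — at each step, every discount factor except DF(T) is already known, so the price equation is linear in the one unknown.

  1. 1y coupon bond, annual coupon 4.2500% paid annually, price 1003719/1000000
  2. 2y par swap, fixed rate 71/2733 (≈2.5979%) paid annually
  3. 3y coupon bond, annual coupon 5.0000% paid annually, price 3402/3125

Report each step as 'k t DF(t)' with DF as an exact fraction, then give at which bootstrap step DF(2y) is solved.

1 1 2407/2500
2 2 9503/10000
3 3 9457/10000
DF(2y) is solved at step 2

step 1 [1y] bond c/1=17/400: DF=(1003719/1000000 − 17/400·(0))/(1+17/400) = 2407/2500 ≈ 0.962800
step 2 [2y] swap r/1=71/2733: DF=(1 − 71/2733·(0.962800))/(1+71/2733) = 9503/10000 ≈ 0.950300
step 3 [3y] bond c/1=1/20: DF=(3402/3125 − 1/20·(0.962800+0.950300))/(1+1/20) = 9457/10000 ≈ 0.945700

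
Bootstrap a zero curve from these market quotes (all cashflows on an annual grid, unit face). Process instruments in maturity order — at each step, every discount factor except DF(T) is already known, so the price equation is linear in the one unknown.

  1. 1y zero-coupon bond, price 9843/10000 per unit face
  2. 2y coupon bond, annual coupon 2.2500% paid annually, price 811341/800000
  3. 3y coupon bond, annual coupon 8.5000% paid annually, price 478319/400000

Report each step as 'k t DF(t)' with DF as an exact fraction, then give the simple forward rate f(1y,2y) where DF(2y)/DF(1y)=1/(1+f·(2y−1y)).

step 1 [1y] zero: DF = P = 9843/10000 ≈ 0.984300
step 2 [2y] bond c/1=9/400: DF=(811341/800000 − 9/400·(0.984300))/(1+9/400) = 4851/5000 ≈ 0.970200
step 3 [3y] bond c/1=17/200: DF=(478319/400000 − 17/200·(0.984300+0.970200))/(1+17/200) = 949/1000 ≈ 0.949000

1 1 9843/10000
2 2 4851/5000
3 3 949/1000
f(1y,2y) = ((9843/10000)/(4851/5000) − 1)/(1) = 47/3234 ≈ 1.4533%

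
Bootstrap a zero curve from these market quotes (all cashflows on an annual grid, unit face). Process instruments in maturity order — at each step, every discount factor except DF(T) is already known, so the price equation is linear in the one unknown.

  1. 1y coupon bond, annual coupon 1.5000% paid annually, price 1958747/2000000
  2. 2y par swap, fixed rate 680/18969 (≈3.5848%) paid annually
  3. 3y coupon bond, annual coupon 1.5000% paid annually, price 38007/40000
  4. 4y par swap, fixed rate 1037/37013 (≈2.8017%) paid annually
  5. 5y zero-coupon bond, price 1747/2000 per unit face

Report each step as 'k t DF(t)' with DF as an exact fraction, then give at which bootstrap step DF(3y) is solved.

step 1 [1y] bond c/1=3/200: DF=(1958747/2000000 − 3/200·(0))/(1+3/200) = 9649/10000 ≈ 0.964900
step 2 [2y] swap r/1=680/18969: DF=(1 − 680/18969·(0.964900))/(1+680/18969) = 233/250 ≈ 0.932000
step 3 [3y] bond c/1=3/200: DF=(38007/40000 − 3/200·(0.964900+0.932000))/(1+3/200) = 9081/10000 ≈ 0.908100
step 4 [4y] swap r/1=1037/37013: DF=(1 − 1037/37013·(0.964900+0.932000+0.908100))/(1+1037/37013) = 8963/10000 ≈ 0.896300
step 5 [5y] zero: DF = P = 1747/2000 ≈ 0.873500

1 1 9649/10000
2 2 233/250
3 3 9081/10000
4 4 8963/10000
5 5 1747/2000
DF(3y) is solved at step 3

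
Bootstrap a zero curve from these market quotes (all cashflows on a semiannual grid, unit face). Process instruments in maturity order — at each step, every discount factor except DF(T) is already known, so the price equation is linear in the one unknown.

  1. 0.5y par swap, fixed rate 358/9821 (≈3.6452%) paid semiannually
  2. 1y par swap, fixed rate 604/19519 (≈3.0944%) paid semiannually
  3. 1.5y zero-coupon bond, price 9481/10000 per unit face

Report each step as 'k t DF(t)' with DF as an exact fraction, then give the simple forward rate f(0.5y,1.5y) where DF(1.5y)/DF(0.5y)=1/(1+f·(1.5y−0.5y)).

step 1 [0.5y] swap r/2=179/9821: DF=(1 − 179/9821·(0))/(1+179/9821) = 9821/10000 ≈ 0.982100
step 2 [1y] swap r/2=302/19519: DF=(1 − 302/19519·(0.982100))/(1+302/19519) = 4849/5000 ≈ 0.969800
step 3 [1.5y] zero: DF = P = 9481/10000 ≈ 0.948100

1 1/2 9821/10000
2 1 4849/5000
3 3/2 9481/10000
f(0.5y,1.5y) = ((9821/10000)/(9481/10000) − 1)/(1) = 340/9481 ≈ 3.5861%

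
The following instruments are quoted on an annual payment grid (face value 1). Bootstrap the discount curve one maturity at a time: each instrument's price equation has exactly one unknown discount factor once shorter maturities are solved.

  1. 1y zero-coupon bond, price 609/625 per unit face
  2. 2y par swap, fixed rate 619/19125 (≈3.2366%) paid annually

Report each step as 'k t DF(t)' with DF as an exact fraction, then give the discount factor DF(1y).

1 1 609/625
2 2 9381/10000
DF(1y) = 609/625 ≈ 0.974400

step 1 [1y] zero: DF = P = 609/625 ≈ 0.974400
step 2 [2y] swap r/1=619/19125: DF=(1 − 619/19125·(0.974400))/(1+619/19125) = 9381/10000 ≈ 0.938100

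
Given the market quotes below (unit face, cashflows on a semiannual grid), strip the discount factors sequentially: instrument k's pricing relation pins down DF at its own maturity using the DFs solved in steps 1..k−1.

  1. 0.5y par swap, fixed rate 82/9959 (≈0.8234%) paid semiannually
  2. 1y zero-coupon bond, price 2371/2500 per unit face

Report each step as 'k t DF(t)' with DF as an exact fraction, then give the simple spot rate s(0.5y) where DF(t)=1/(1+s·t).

step 1 [0.5y] swap r/2=41/9959: DF=(1 − 41/9959·(0))/(1+41/9959) = 9959/10000 ≈ 0.995900
step 2 [1y] zero: DF = P = 2371/2500 ≈ 0.948400

1 1/2 9959/10000
2 1 2371/2500
s(0.5y) = (1/(9959/10000) − 1)/(1/2) = 82/9959 ≈ 0.8234%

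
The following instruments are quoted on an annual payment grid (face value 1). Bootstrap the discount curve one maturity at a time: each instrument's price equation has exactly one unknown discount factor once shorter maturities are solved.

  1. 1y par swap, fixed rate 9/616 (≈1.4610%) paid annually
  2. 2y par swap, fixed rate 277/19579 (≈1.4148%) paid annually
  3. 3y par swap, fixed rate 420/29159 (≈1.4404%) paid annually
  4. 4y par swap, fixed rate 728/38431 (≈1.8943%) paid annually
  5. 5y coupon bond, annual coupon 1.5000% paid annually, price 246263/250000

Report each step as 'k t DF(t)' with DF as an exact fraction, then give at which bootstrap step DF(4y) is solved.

1 1 616/625
2 2 9723/10000
3 3 479/500
4 4 1159/1250
5 5 9137/10000
DF(4y) is solved at step 4

step 1 [1y] swap r/1=9/616: DF=(1 − 9/616·(0))/(1+9/616) = 616/625 ≈ 0.985600
step 2 [2y] swap r/1=277/19579: DF=(1 − 277/19579·(0.985600))/(1+277/19579) = 9723/10000 ≈ 0.972300
step 3 [3y] swap r/1=420/29159: DF=(1 − 420/29159·(0.985600+0.972300))/(1+420/29159) = 479/500 ≈ 0.958000
step 4 [4y] swap r/1=728/38431: DF=(1 − 728/38431·(0.985600+0.972300+0.958000))/(1+728/38431) = 1159/1250 ≈ 0.927200
step 5 [5y] bond c/1=3/200: DF=(246263/250000 − 3/200·(0.985600+0.972300+0.958000+0.927200))/(1+3/200) = 9137/10000 ≈ 0.913700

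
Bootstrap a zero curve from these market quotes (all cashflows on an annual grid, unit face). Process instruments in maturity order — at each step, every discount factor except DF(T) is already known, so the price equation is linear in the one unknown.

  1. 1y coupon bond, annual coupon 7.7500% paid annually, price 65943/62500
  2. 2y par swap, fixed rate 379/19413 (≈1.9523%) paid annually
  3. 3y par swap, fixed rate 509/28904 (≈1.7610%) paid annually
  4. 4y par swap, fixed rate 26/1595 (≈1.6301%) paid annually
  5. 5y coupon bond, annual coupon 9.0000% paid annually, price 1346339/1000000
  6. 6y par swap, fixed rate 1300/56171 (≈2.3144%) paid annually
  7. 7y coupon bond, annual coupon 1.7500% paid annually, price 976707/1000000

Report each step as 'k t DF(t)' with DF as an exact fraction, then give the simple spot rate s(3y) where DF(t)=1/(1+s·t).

step 1 [1y] bond c/1=31/400: DF=(65943/62500 − 31/400·(0))/(1+31/400) = 612/625 ≈ 0.979200
step 2 [2y] swap r/1=379/19413: DF=(1 − 379/19413·(0.979200))/(1+379/19413) = 9621/10000 ≈ 0.962100
step 3 [3y] swap r/1=509/28904: DF=(1 − 509/28904·(0.979200+0.962100))/(1+509/28904) = 9491/10000 ≈ 0.949100
step 4 [4y] swap r/1=26/1595: DF=(1 − 26/1595·(0.979200+0.962100+0.949100))/(1+26/1595) = 586/625 ≈ 0.937600
step 5 [5y] bond c/1=9/100: DF=(1346339/1000000 − 9/100·(0.979200+0.962100+0.949100+0.937600))/(1+9/100) = 9191/10000 ≈ 0.919100
step 6 [6y] swap r/1=1300/56171: DF=(1 − 1300/56171·(0.979200+0.962100+0.949100+0.937600+0.919100))/(1+1300/56171) = 87/100 ≈ 0.870000
step 7 [7y] bond c/1=7/400: DF=(976707/1000000 − 7/400·(0.979200+0.962100+0.949100+0.937600+0.919100+0.870000))/(1+7/400) = 8633/10000 ≈ 0.863300

1 1 612/625
2 2 9621/10000
3 3 9491/10000
4 4 586/625
5 5 9191/10000
6 6 87/100
7 7 8633/10000
s(3y) = (1/(9491/10000) − 1)/(3) = 509/28473 ≈ 1.7877%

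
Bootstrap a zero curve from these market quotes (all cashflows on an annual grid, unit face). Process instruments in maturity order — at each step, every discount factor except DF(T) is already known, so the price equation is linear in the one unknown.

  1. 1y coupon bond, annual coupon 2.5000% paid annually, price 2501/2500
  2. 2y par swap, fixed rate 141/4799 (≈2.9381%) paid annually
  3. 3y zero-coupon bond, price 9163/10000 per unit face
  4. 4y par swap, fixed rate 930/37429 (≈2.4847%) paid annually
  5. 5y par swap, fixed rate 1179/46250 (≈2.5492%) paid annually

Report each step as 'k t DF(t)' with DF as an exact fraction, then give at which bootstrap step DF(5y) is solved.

1 1 122/125
2 2 2359/2500
3 3 9163/10000
4 4 907/1000
5 5 8821/10000
DF(5y) is solved at step 5

step 1 [1y] bond c/1=1/40: DF=(2501/2500 − 1/40·(0))/(1+1/40) = 122/125 ≈ 0.976000
step 2 [2y] swap r/1=141/4799: DF=(1 − 141/4799·(0.976000))/(1+141/4799) = 2359/2500 ≈ 0.943600
step 3 [3y] zero: DF = P = 9163/10000 ≈ 0.916300
step 4 [4y] swap r/1=930/37429: DF=(1 − 930/37429·(0.976000+0.943600+0.916300))/(1+930/37429) = 907/1000 ≈ 0.907000
step 5 [5y] swap r/1=1179/46250: DF=(1 − 1179/46250·(0.976000+0.943600+0.916300+0.907000))/(1+1179/46250) = 8821/10000 ≈ 0.882100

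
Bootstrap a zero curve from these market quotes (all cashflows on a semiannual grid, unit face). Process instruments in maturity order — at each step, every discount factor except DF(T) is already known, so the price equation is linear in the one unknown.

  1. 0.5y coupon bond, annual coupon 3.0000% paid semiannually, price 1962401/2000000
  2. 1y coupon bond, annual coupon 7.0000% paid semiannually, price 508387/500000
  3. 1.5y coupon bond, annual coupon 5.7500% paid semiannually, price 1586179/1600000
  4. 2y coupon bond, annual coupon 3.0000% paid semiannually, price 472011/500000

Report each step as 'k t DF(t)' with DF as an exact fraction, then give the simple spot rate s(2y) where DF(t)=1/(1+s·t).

step 1 [0.5y] bond c/2=3/200: DF=(1962401/2000000 − 3/200·(0))/(1+3/200) = 9667/10000 ≈ 0.966700
step 2 [1y] bond c/2=7/200: DF=(508387/500000 − 7/200·(0.966700))/(1+7/200) = 9497/10000 ≈ 0.949700
step 3 [1.5y] bond c/2=23/800: DF=(1586179/1600000 − 23/800·(0.966700+0.949700))/(1+23/800) = 9101/10000 ≈ 0.910100
step 4 [2y] bond c/2=3/200: DF=(472011/500000 − 3/200·(0.966700+0.949700+0.910100))/(1+3/200) = 8883/10000 ≈ 0.888300

1 1/2 9667/10000
2 1 9497/10000
3 3/2 9101/10000
4 2 8883/10000
s(2y) = (1/(8883/10000) − 1)/(2) = 1117/17766 ≈ 6.2873%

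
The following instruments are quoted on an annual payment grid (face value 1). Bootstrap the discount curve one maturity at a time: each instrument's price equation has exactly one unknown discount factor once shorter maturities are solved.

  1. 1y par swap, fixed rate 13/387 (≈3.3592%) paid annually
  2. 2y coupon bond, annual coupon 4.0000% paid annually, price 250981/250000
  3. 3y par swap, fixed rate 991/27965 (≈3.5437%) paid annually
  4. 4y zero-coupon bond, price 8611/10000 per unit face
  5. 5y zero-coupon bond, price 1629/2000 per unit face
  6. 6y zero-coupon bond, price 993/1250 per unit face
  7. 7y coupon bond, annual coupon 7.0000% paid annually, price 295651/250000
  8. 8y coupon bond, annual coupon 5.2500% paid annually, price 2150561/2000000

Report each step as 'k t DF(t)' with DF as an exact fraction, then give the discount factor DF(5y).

step 1 [1y] swap r/1=13/387: DF=(1 − 13/387·(0))/(1+13/387) = 387/400 ≈ 0.967500
step 2 [2y] bond c/1=1/25: DF=(250981/250000 − 1/25·(0.967500))/(1+1/25) = 9281/10000 ≈ 0.928100
step 3 [3y] swap r/1=991/27965: DF=(1 − 991/27965·(0.967500+0.928100))/(1+991/27965) = 9009/10000 ≈ 0.900900
step 4 [4y] zero: DF = P = 8611/10000 ≈ 0.861100
step 5 [5y] zero: DF = P = 1629/2000 ≈ 0.814500
step 6 [6y] zero: DF = P = 993/1250 ≈ 0.794400
step 7 [7y] bond c/1=7/100: DF=(295651/250000 − 7/100·(0.967500+0.928100+0.900900+0.861100+0.814500+0.794400))/(1+7/100) = 7607/10000 ≈ 0.760700
step 8 [8y] bond c/1=21/400: DF=(2150561/2000000 − 21/400·(0.967500+0.928100+0.900900+0.861100+0.814500+0.794400+0.760700))/(1+21/400) = 721/1000 ≈ 0.721000

1 1 387/400
2 2 9281/10000
3 3 9009/10000
4 4 8611/10000
5 5 1629/2000
6 6 993/1250
7 7 7607/10000
8 8 721/1000
DF(5y) = 1629/2000 ≈ 0.814500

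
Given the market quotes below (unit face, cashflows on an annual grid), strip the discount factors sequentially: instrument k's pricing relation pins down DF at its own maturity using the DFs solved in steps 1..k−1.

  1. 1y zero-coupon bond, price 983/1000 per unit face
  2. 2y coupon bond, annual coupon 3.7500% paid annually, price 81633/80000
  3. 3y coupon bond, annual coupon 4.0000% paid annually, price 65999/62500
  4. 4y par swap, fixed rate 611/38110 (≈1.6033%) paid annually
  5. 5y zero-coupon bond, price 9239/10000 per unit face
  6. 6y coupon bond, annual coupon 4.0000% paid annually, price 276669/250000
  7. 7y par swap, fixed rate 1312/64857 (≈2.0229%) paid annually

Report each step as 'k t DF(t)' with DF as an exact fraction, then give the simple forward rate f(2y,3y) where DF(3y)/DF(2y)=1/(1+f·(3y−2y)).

step 1 [1y] zero: DF = P = 983/1000 ≈ 0.983000
step 2 [2y] bond c/1=3/80: DF=(81633/80000 − 3/80·(0.983000))/(1+3/80) = 237/250 ≈ 0.948000
step 3 [3y] bond c/1=1/25: DF=(65999/62500 − 1/25·(0.983000+0.948000))/(1+1/25) = 9411/10000 ≈ 0.941100
step 4 [4y] swap r/1=611/38110: DF=(1 − 611/38110·(0.983000+0.948000+0.941100))/(1+611/38110) = 9389/10000 ≈ 0.938900
step 5 [5y] zero: DF = P = 9239/10000 ≈ 0.923900
step 6 [6y] bond c/1=1/25: DF=(276669/250000 − 1/25·(0.983000+0.948000+0.941100+0.938900+0.923900))/(1+1/25) = 441/500 ≈ 0.882000
step 7 [7y] swap r/1=1312/64857: DF=(1 − 1312/64857·(0.983000+0.948000+0.941100+0.938900+0.923900+0.882000))/(1+1312/64857) = 543/625 ≈ 0.868800

1 1 983/1000
2 2 237/250
3 3 9411/10000
4 4 9389/10000
5 5 9239/10000
6 6 441/500
7 7 543/625
f(2y,3y) = ((237/250)/(9411/10000) − 1)/(1) = 23/3137 ≈ 0.7332%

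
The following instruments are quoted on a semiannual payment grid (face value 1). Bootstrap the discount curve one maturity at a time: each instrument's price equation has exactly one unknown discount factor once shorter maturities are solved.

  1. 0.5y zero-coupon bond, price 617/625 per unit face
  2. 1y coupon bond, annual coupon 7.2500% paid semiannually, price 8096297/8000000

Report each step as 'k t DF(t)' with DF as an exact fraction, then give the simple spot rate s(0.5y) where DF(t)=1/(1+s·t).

1 1/2 617/625
2 1 9421/10000
s(0.5y) = (1/(617/625) − 1)/(1/2) = 16/617 ≈ 2.5932%

step 1 [0.5y] zero: DF = P = 617/625 ≈ 0.987200
step 2 [1y] bond c/2=29/800: DF=(8096297/8000000 − 29/800·(0.987200))/(1+29/800) = 9421/10000 ≈ 0.942100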